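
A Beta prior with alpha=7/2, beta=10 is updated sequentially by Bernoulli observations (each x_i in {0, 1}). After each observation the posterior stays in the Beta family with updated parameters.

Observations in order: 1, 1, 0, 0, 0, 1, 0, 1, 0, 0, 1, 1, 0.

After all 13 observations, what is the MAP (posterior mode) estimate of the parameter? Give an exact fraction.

17/49

obs 1: x=1 → posterior Beta(9/2, 10)
obs 2: x=1 → posterior Beta(11/2, 10)
obs 3: x=0 → posterior Beta(11/2, 11)
obs 4: x=0 → posterior Beta(11/2, 12)
obs 5: x=0 → posterior Beta(11/2, 13)
obs 6: x=1 → posterior Beta(13/2, 13)
obs 7: x=0 → posterior Beta(13/2, 14)
obs 8: x=1 → posterior Beta(15/2, 14)
obs 9: x=0 → posterior Beta(15/2, 15)
obs 10: x=0 → posterior Beta(15/2, 16)
obs 11: x=1 → posterior Beta(17/2, 16)
obs 12: x=1 → posterior Beta(19/2, 16)
obs 13: x=0 → posterior Beta(19/2, 17)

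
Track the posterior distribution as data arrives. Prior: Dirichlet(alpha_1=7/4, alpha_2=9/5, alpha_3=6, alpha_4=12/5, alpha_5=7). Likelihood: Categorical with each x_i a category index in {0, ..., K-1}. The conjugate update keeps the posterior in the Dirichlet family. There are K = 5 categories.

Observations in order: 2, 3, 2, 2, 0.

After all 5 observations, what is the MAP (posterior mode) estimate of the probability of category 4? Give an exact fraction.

120/379

obs 1: x=2 → posterior Dirichlet(7/4, 9/5, 7, 12/5, 7)
obs 2: x=3 → posterior Dirichlet(7/4, 9/5, 7, 17/5, 7)
obs 3: x=2 → posterior Dirichlet(7/4, 9/5, 8, 17/5, 7)
obs 4: x=2 → posterior Dirichlet(7/4, 9/5, 9, 17/5, 7)
obs 5: x=0 → posterior Dirichlet(11/4, 9/5, 9, 17/5, 7)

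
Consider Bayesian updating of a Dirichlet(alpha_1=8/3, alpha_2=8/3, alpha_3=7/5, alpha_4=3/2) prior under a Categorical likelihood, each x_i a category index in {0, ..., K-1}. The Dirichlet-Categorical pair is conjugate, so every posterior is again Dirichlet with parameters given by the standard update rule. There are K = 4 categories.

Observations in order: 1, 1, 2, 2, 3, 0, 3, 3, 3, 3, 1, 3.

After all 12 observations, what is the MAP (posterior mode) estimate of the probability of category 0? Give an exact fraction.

80/487

obs 1: x=1 → posterior Dirichlet(8/3, 11/3, 7/5, 3/2)
obs 2: x=1 → posterior Dirichlet(8/3, 14/3, 7/5, 3/2)
obs 3: x=2 → posterior Dirichlet(8/3, 14/3, 12/5, 3/2)
obs 4: x=2 → posterior Dirichlet(8/3, 14/3, 17/5, 3/2)
obs 5: x=3 → posterior Dirichlet(8/3, 14/3, 17/5, 5/2)
obs 6: x=0 → posterior Dirichlet(11/3, 14/3, 17/5, 5/2)
obs 7: x=3 → posterior Dirichlet(11/3, 14/3, 17/5, 7/2)
obs 8: x=3 → posterior Dirichlet(11/3, 14/3, 17/5, 9/2)
obs 9: x=3 → posterior Dirichlet(11/3, 14/3, 17/5, 11/2)
obs 10: x=3 → posterior Dirichlet(11/3, 14/3, 17/5, 13/2)
obs 11: x=1 → posterior Dirichlet(11/3, 17/3, 17/5, 13/2)
obs 12: x=3 → posterior Dirichlet(11/3, 17/3, 17/5, 15/2)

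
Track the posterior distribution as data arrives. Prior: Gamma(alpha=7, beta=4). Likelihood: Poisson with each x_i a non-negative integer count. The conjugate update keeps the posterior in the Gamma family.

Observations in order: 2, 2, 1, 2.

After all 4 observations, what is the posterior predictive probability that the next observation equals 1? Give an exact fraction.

obs 1: x=2 → posterior Gamma(9, 5)
obs 2: x=2 → posterior Gamma(11, 6)
obs 3: x=1 → posterior Gamma(12, 7)
obs 4: x=2 → posterior Gamma(14, 8)

61572651155456/205891132094649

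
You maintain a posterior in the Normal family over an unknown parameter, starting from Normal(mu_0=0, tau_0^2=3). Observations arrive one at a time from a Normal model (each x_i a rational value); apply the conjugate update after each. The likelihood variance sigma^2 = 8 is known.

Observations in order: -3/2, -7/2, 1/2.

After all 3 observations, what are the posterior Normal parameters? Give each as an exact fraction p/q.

mu_0=-27/34, tau_0^2=24/17

obs 1: x=-3/2 → posterior Normal(-9/22, 24/11)
obs 2: x=-7/2 → posterior Normal(-15/14, 12/7)
obs 3: x=1/2 → posterior Normal(-27/34, 24/17)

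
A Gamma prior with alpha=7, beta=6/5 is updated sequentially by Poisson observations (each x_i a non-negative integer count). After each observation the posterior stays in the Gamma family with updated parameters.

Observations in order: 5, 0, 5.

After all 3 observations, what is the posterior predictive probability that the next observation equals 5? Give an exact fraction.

obs 1: x=5 → posterior Gamma(12, 11/5)
obs 2: x=0 → posterior Gamma(12, 16/5)
obs 3: x=5 → posterior Gamma(17, 21/5)

1910385899476304213644014403125/13471428653161560586981973426176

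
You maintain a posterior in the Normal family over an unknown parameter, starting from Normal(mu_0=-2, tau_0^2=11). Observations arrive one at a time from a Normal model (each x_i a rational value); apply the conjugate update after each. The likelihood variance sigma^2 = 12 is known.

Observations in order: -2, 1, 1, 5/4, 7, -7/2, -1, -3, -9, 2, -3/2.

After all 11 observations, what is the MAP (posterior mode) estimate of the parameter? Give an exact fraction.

-23/28

obs 1: x=-2 → posterior Normal(-2, 132/23)
obs 2: x=1 → posterior Normal(-35/34, 66/17)
obs 3: x=1 → posterior Normal(-8/15, 44/15)
obs 4: x=5/4 → posterior Normal(-41/224, 33/14)
obs 5: x=7 → posterior Normal(267/268, 132/67)
obs 6: x=-7/2 → posterior Normal(113/312, 22/13)
obs 7: x=-1 → posterior Normal(69/356, 132/89)
obs 8: x=-3 → posterior Normal(-63/400, 33/25)
obs 9: x=-9 → posterior Normal(-153/148, 44/37)
obs 10: x=2 → posterior Normal(-371/488, 66/61)
obs 11: x=-3/2 → posterior Normal(-23/28, 132/133)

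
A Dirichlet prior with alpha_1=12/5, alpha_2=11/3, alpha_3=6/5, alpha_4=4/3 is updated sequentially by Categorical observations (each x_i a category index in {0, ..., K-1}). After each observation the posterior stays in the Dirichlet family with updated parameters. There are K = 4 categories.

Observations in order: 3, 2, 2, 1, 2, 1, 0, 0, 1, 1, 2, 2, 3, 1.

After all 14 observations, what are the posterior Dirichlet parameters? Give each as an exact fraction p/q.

alpha_1=22/5, alpha_2=26/3, alpha_3=31/5, alpha_4=10/3

obs 1: x=3 → posterior Dirichlet(12/5, 11/3, 6/5, 7/3)
obs 2: x=2 → posterior Dirichlet(12/5, 11/3, 11/5, 7/3)
obs 3: x=2 → posterior Dirichlet(12/5, 11/3, 16/5, 7/3)
obs 4: x=1 → posterior Dirichlet(12/5, 14/3, 16/5, 7/3)
obs 5: x=2 → posterior Dirichlet(12/5, 14/3, 21/5, 7/3)
obs 6: x=1 → posterior Dirichlet(12/5, 17/3, 21/5, 7/3)
obs 7: x=0 → posterior Dirichlet(17/5, 17/3, 21/5, 7/3)
obs 8: x=0 → posterior Dirichlet(22/5, 17/3, 21/5, 7/3)
obs 9: x=1 → posterior Dirichlet(22/5, 20/3, 21/5, 7/3)
obs 10: x=1 → posterior Dirichlet(22/5, 23/3, 21/5, 7/3)
obs 11: x=2 → posterior Dirichlet(22/5, 23/3, 26/5, 7/3)
obs 12: x=2 → posterior Dirichlet(22/5, 23/3, 31/5, 7/3)
obs 13: x=3 → posterior Dirichlet(22/5, 23/3, 31/5, 10/3)
obs 14: x=1 → posterior Dirichlet(22/5, 26/3, 31/5, 10/3)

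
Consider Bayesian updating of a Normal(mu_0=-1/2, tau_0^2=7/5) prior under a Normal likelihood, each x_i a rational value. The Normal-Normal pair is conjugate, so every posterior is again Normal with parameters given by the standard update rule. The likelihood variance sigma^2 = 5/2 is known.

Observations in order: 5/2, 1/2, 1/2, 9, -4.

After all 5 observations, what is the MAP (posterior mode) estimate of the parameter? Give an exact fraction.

213/190

obs 1: x=5/2 → posterior Normal(15/26, 35/39)
obs 2: x=1/2 → posterior Normal(59/106, 35/53)
obs 3: x=1/2 → posterior Normal(73/134, 35/67)
obs 4: x=9 → posterior Normal(325/162, 35/81)
obs 5: x=-4 → posterior Normal(213/190, 7/19)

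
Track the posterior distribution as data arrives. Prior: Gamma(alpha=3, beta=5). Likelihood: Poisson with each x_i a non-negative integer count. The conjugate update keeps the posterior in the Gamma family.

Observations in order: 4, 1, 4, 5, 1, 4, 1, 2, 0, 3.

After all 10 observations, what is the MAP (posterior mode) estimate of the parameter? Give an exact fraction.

9/5

obs 1: x=4 → posterior Gamma(7, 6)
obs 2: x=1 → posterior Gamma(8, 7)
obs 3: x=4 → posterior Gamma(12, 8)
obs 4: x=5 → posterior Gamma(17, 9)
obs 5: x=1 → posterior Gamma(18, 10)
obs 6: x=4 → posterior Gamma(22, 11)
obs 7: x=1 → posterior Gamma(23, 12)
obs 8: x=2 → posterior Gamma(25, 13)
obs 9: x=0 → posterior Gamma(25, 14)
obs 10: x=3 → posterior Gamma(28, 15)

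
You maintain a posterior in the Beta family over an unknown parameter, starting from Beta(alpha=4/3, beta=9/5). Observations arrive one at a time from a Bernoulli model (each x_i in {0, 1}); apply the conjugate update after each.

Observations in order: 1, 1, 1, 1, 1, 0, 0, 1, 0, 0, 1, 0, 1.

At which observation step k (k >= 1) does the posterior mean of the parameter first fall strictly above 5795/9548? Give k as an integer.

k = 2

obs 1: x=1 → posterior Beta(7/3, 9/5)
obs 2: x=1 → posterior Beta(10/3, 9/5)
obs 3: x=1 → posterior Beta(13/3, 9/5)
obs 4: x=1 → posterior Beta(16/3, 9/5)
obs 5: x=1 → posterior Beta(19/3, 9/5)
obs 6: x=0 → posterior Beta(19/3, 14/5)
obs 7: x=0 → posterior Beta(19/3, 19/5)
obs 8: x=1 → posterior Beta(22/3, 19/5)
obs 9: x=0 → posterior Beta(22/3, 24/5)
obs 10: x=0 → posterior Beta(22/3, 29/5)
obs 11: x=1 → posterior Beta(25/3, 29/5)
obs 12: x=0 → posterior Beta(25/3, 34/5)
obs 13: x=1 → posterior Beta(28/3, 34/5)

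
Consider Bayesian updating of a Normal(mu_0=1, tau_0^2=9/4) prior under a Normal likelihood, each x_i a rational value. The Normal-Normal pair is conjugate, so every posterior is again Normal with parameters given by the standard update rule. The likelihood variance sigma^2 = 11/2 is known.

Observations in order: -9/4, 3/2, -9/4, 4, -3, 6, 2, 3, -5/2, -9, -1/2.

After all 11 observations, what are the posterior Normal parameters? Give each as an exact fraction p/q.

obs 1: x=-9/4 → posterior Normal(7/124, 99/62)
obs 2: x=3/2 → posterior Normal(61/160, 99/80)
obs 3: x=-9/4 → posterior Normal(-5/49, 99/98)
obs 4: x=4 → posterior Normal(31/58, 99/116)
obs 5: x=-3 → posterior Normal(4/67, 99/134)
obs 6: x=6 → posterior Normal(29/38, 99/152)
obs 7: x=2 → posterior Normal(76/85, 99/170)
obs 8: x=3 → posterior Normal(103/94, 99/188)
obs 9: x=-5/2 → posterior Normal(161/206, 99/206)
obs 10: x=-9 → posterior Normal(-1/224, 99/224)
obs 11: x=-1/2 → posterior Normal(-5/121, 9/22)

mu_0=-5/121, tau_0^2=9/22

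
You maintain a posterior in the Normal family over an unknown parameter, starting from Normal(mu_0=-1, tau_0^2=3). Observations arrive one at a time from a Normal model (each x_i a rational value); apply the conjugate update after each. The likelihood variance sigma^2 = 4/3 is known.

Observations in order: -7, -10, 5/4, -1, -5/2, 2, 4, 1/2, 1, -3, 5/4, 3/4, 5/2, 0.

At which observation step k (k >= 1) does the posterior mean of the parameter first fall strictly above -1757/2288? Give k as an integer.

k = 14

obs 1: x=-7 → posterior Normal(-67/13, 12/13)
obs 2: x=-10 → posterior Normal(-157/22, 6/11)
obs 3: x=5/4 → posterior Normal(-583/124, 12/31)
obs 4: x=-1 → posterior Normal(-619/160, 3/10)
obs 5: x=-5/2 → posterior Normal(-709/196, 12/49)
obs 6: x=2 → posterior Normal(-637/232, 6/29)
obs 7: x=4 → posterior Normal(-493/268, 12/67)
obs 8: x=1/2 → posterior Normal(-25/16, 3/19)
obs 9: x=1 → posterior Normal(-439/340, 12/85)
obs 10: x=-3 → posterior Normal(-547/376, 6/47)
obs 11: x=5/4 → posterior Normal(-251/206, 12/103)
obs 12: x=3/4 → posterior Normal(-475/448, 3/28)
obs 13: x=5/2 → posterior Normal(-35/44, 12/121)
obs 14: x=0 → posterior Normal(-77/104, 6/65)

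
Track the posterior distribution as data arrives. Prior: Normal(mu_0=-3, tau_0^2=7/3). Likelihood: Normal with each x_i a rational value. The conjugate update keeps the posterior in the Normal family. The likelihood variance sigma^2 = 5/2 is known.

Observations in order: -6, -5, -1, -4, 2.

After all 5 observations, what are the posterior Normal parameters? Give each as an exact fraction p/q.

obs 1: x=-6 → posterior Normal(-129/29, 35/29)
obs 2: x=-5 → posterior Normal(-199/43, 35/43)
obs 3: x=-1 → posterior Normal(-71/19, 35/57)
obs 4: x=-4 → posterior Normal(-269/71, 35/71)
obs 5: x=2 → posterior Normal(-241/85, 7/17)

mu_0=-241/85, tau_0^2=7/17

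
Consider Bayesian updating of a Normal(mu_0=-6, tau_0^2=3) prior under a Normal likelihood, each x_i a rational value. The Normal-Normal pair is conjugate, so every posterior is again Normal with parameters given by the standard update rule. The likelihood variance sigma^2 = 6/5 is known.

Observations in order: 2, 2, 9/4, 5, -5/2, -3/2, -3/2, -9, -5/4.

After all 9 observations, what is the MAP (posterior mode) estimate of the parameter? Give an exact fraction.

-69/94

obs 1: x=2 → posterior Normal(-2/7, 6/7)
obs 2: x=2 → posterior Normal(2/3, 1/2)
obs 3: x=9/4 → posterior Normal(77/68, 6/17)
obs 4: x=5 → posterior Normal(177/88, 3/11)
obs 5: x=-5/2 → posterior Normal(127/108, 2/9)
obs 6: x=-3/2 → posterior Normal(97/128, 3/16)
obs 7: x=-3/2 → posterior Normal(67/148, 6/37)
obs 8: x=-9 → posterior Normal(-113/168, 1/7)
obs 9: x=-5/4 → posterior Normal(-69/94, 6/47)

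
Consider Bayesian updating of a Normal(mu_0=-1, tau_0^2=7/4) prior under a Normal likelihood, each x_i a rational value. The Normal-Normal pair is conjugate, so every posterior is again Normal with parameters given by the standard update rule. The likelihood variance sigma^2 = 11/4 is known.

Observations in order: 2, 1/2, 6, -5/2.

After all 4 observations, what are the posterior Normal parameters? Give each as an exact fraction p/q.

obs 1: x=2 → posterior Normal(1/6, 77/72)
obs 2: x=1/2 → posterior Normal(13/50, 77/100)
obs 3: x=6 → posterior Normal(97/64, 77/128)
obs 4: x=-5/2 → posterior Normal(31/39, 77/156)

mu_0=31/39, tau_0^2=77/156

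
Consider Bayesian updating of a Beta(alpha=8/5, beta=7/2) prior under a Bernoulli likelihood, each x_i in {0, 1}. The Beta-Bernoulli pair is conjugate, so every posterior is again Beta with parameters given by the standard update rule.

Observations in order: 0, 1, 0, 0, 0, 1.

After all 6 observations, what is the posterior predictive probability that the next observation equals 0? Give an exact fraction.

obs 1: x=0 → posterior Beta(8/5, 9/2)
obs 2: x=1 → posterior Beta(13/5, 9/2)
obs 3: x=0 → posterior Beta(13/5, 11/2)
obs 4: x=0 → posterior Beta(13/5, 13/2)
obs 5: x=0 → posterior Beta(13/5, 15/2)
obs 6: x=1 → posterior Beta(18/5, 15/2)

25/37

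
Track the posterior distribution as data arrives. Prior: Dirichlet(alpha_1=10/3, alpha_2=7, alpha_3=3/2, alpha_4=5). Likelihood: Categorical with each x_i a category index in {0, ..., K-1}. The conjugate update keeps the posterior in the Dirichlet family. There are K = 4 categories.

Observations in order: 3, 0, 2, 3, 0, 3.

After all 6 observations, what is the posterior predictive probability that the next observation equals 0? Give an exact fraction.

32/137

obs 1: x=3 → posterior Dirichlet(10/3, 7, 3/2, 6)
obs 2: x=0 → posterior Dirichlet(13/3, 7, 3/2, 6)
obs 3: x=2 → posterior Dirichlet(13/3, 7, 5/2, 6)
obs 4: x=3 → posterior Dirichlet(13/3, 7, 5/2, 7)
obs 5: x=0 → posterior Dirichlet(16/3, 7, 5/2, 7)
obs 6: x=3 → posterior Dirichlet(16/3, 7, 5/2, 8)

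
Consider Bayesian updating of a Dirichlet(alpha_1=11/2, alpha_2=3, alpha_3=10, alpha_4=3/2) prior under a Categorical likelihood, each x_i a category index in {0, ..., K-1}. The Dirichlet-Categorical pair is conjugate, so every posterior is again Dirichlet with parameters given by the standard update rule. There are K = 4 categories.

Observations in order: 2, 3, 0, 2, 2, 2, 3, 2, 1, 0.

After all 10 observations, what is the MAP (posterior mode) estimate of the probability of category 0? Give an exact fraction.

obs 1: x=2 → posterior Dirichlet(11/2, 3, 11, 3/2)
obs 2: x=3 → posterior Dirichlet(11/2, 3, 11, 5/2)
obs 3: x=0 → posterior Dirichlet(13/2, 3, 11, 5/2)
obs 4: x=2 → posterior Dirichlet(13/2, 3, 12, 5/2)
obs 5: x=2 → posterior Dirichlet(13/2, 3, 13, 5/2)
obs 6: x=2 → posterior Dirichlet(13/2, 3, 14, 5/2)
obs 7: x=3 → posterior Dirichlet(13/2, 3, 14, 7/2)
obs 8: x=2 → posterior Dirichlet(13/2, 3, 15, 7/2)
obs 9: x=1 → posterior Dirichlet(13/2, 4, 15, 7/2)
obs 10: x=0 → posterior Dirichlet(15/2, 4, 15, 7/2)

1/4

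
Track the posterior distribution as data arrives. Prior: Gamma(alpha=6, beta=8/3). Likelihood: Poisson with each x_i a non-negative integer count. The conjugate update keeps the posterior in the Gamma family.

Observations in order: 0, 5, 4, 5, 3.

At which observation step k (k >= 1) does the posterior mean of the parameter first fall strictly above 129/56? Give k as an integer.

obs 1: x=0 → posterior Gamma(6, 11/3)
obs 2: x=5 → posterior Gamma(11, 14/3)
obs 3: x=4 → posterior Gamma(15, 17/3)
obs 4: x=5 → posterior Gamma(20, 20/3)
obs 5: x=3 → posterior Gamma(23, 23/3)

k = 2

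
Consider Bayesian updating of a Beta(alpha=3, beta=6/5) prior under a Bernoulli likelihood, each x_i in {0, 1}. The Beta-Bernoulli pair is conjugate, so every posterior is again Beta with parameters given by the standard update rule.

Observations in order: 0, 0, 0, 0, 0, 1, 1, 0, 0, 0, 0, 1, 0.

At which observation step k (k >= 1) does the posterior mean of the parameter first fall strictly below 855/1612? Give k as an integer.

obs 1: x=0 → posterior Beta(3, 11/5)
obs 2: x=0 → posterior Beta(3, 16/5)
obs 3: x=0 → posterior Beta(3, 21/5)
obs 4: x=0 → posterior Beta(3, 26/5)
obs 5: x=0 → posterior Beta(3, 31/5)
obs 6: x=1 → posterior Beta(4, 31/5)
obs 7: x=1 → posterior Beta(5, 31/5)
obs 8: x=0 → posterior Beta(5, 36/5)
obs 9: x=0 → posterior Beta(5, 41/5)
obs 10: x=0 → posterior Beta(5, 46/5)
obs 11: x=0 → posterior Beta(5, 51/5)
obs 12: x=1 → posterior Beta(6, 51/5)
obs 13: x=0 → posterior Beta(6, 56/5)

k = 2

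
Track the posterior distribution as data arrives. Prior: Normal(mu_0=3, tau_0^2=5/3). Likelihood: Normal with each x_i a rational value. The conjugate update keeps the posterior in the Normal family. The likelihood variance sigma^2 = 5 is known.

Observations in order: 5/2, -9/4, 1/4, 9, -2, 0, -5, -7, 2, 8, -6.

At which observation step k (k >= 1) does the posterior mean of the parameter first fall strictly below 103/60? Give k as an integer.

k = 3

obs 1: x=5/2 → posterior Normal(23/8, 5/4)
obs 2: x=-9/4 → posterior Normal(37/20, 1)
obs 3: x=1/4 → posterior Normal(19/12, 5/6)
obs 4: x=9 → posterior Normal(37/14, 5/7)
obs 5: x=-2 → posterior Normal(33/16, 5/8)
obs 6: x=0 → posterior Normal(11/6, 5/9)
obs 7: x=-5 → posterior Normal(23/20, 1/2)
obs 8: x=-7 → posterior Normal(9/22, 5/11)
obs 9: x=2 → posterior Normal(13/24, 5/12)
obs 10: x=8 → posterior Normal(29/26, 5/13)
obs 11: x=-6 → posterior Normal(17/28, 5/14)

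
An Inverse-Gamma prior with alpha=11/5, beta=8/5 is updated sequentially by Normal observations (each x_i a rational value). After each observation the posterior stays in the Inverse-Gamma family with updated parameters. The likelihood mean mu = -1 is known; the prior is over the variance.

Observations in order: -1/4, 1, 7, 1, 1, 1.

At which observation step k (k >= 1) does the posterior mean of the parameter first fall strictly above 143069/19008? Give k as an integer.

k = 3

obs 1: x=-1/4 → posterior Inverse-Gamma(27/10, 301/160)
obs 2: x=1 → posterior Inverse-Gamma(16/5, 621/160)
obs 3: x=7 → posterior Inverse-Gamma(37/10, 5741/160)
obs 4: x=1 → posterior Inverse-Gamma(21/5, 6061/160)
obs 5: x=1 → posterior Inverse-Gamma(47/10, 6381/160)
obs 6: x=1 → posterior Inverse-Gamma(26/5, 6701/160)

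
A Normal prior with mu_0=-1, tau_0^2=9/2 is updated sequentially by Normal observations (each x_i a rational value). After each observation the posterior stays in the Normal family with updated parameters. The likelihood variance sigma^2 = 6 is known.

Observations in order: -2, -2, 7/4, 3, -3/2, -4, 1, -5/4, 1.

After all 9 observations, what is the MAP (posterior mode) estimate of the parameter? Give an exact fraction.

-16/31

obs 1: x=-2 → posterior Normal(-10/7, 18/7)
obs 2: x=-2 → posterior Normal(-8/5, 9/5)
obs 3: x=7/4 → posterior Normal(-43/52, 18/13)
obs 4: x=3 → posterior Normal(-7/64, 9/8)
obs 5: x=-3/2 → posterior Normal(-25/76, 18/19)
obs 6: x=-4 → posterior Normal(-73/88, 9/11)
obs 7: x=1 → posterior Normal(-61/100, 18/25)
obs 8: x=-5/4 → posterior Normal(-19/28, 9/14)
obs 9: x=1 → posterior Normal(-16/31, 18/31)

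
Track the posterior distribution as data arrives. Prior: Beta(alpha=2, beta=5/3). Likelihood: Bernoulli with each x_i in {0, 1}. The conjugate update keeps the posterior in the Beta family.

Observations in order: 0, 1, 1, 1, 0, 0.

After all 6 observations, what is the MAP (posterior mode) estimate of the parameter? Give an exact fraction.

obs 1: x=0 → posterior Beta(2, 8/3)
obs 2: x=1 → posterior Beta(3, 8/3)
obs 3: x=1 → posterior Beta(4, 8/3)
obs 4: x=1 → posterior Beta(5, 8/3)
obs 5: x=0 → posterior Beta(5, 11/3)
obs 6: x=0 → posterior Beta(5, 14/3)

12/23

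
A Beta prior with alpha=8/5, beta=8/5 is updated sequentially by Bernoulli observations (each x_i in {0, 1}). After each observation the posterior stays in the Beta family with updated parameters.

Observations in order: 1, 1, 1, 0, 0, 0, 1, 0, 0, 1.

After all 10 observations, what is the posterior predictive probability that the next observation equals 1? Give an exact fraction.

obs 1: x=1 → posterior Beta(13/5, 8/5)
obs 2: x=1 → posterior Beta(18/5, 8/5)
obs 3: x=1 → posterior Beta(23/5, 8/5)
obs 4: x=0 → posterior Beta(23/5, 13/5)
obs 5: x=0 → posterior Beta(23/5, 18/5)
obs 6: x=0 → posterior Beta(23/5, 23/5)
obs 7: x=1 → posterior Beta(28/5, 23/5)
obs 8: x=0 → posterior Beta(28/5, 28/5)
obs 9: x=0 → posterior Beta(28/5, 33/5)
obs 10: x=1 → posterior Beta(33/5, 33/5)

1/2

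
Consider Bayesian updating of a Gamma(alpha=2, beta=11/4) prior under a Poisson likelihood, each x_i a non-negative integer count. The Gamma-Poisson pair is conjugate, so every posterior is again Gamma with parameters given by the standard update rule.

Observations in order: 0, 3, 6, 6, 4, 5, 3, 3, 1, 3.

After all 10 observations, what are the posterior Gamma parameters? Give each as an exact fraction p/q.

obs 1: x=0 → posterior Gamma(2, 15/4)
obs 2: x=3 → posterior Gamma(5, 19/4)
obs 3: x=6 → posterior Gamma(11, 23/4)
obs 4: x=6 → posterior Gamma(17, 27/4)
obs 5: x=4 → posterior Gamma(21, 31/4)
obs 6: x=5 → posterior Gamma(26, 35/4)
obs 7: x=3 → posterior Gamma(29, 39/4)
obs 8: x=3 → posterior Gamma(32, 43/4)
obs 9: x=1 → posterior Gamma(33, 47/4)
obs 10: x=3 → posterior Gamma(36, 51/4)

alpha=36, beta=51/4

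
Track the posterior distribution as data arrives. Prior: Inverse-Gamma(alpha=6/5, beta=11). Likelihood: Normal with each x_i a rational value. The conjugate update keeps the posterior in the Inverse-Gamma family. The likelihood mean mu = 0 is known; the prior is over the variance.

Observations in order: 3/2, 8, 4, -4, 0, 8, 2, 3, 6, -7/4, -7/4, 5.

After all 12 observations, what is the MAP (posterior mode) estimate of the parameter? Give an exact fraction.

10575/656

obs 1: x=3/2 → posterior Inverse-Gamma(17/10, 97/8)
obs 2: x=8 → posterior Inverse-Gamma(11/5, 353/8)
obs 3: x=4 → posterior Inverse-Gamma(27/10, 417/8)
obs 4: x=-4 → posterior Inverse-Gamma(16/5, 481/8)
obs 5: x=0 → posterior Inverse-Gamma(37/10, 481/8)
obs 6: x=8 → posterior Inverse-Gamma(21/5, 737/8)
obs 7: x=2 → posterior Inverse-Gamma(47/10, 753/8)
obs 8: x=3 → posterior Inverse-Gamma(26/5, 789/8)
obs 9: x=6 → posterior Inverse-Gamma(57/10, 933/8)
obs 10: x=-7/4 → posterior Inverse-Gamma(31/5, 3781/32)
obs 11: x=-7/4 → posterior Inverse-Gamma(67/10, 1915/16)
obs 12: x=5 → posterior Inverse-Gamma(36/5, 2115/16)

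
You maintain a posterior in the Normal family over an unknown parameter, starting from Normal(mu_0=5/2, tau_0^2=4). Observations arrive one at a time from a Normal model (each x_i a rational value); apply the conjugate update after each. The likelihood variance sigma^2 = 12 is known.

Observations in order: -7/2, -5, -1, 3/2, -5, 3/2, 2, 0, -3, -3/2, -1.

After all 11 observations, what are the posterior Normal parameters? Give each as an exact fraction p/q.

mu_0=-15/28, tau_0^2=6/7

obs 1: x=-7/2 → posterior Normal(1, 3)
obs 2: x=-5 → posterior Normal(-1/5, 12/5)
obs 3: x=-1 → posterior Normal(-1/3, 2)
obs 4: x=3/2 → posterior Normal(-1/14, 12/7)
obs 5: x=-5 → posterior Normal(-11/16, 3/2)
obs 6: x=3/2 → posterior Normal(-4/9, 4/3)
obs 7: x=2 → posterior Normal(-1/5, 6/5)
obs 8: x=0 → posterior Normal(-2/11, 12/11)
obs 9: x=-3 → posterior Normal(-5/12, 1)
obs 10: x=-3/2 → posterior Normal(-1/2, 12/13)
obs 11: x=-1 → posterior Normal(-15/28, 6/7)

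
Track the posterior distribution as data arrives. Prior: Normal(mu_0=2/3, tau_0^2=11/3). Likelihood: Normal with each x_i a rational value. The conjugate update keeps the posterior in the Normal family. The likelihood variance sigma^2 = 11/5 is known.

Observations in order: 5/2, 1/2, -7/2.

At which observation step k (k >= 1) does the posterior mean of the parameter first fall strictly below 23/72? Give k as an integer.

k = 3

obs 1: x=5/2 → posterior Normal(29/16, 11/8)
obs 2: x=1/2 → posterior Normal(17/13, 11/13)
obs 3: x=-7/2 → posterior Normal(-1/36, 11/18)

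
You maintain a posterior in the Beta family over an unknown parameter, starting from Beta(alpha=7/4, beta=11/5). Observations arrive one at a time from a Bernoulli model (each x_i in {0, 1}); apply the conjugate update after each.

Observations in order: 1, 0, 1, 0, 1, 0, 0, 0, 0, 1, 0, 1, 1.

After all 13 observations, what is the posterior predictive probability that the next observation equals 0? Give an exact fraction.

obs 1: x=1 → posterior Beta(11/4, 11/5)
obs 2: x=0 → posterior Beta(11/4, 16/5)
obs 3: x=1 → posterior Beta(15/4, 16/5)
obs 4: x=0 → posterior Beta(15/4, 21/5)
obs 5: x=1 → posterior Beta(19/4, 21/5)
obs 6: x=0 → posterior Beta(19/4, 26/5)
obs 7: x=0 → posterior Beta(19/4, 31/5)
obs 8: x=0 → posterior Beta(19/4, 36/5)
obs 9: x=0 → posterior Beta(19/4, 41/5)
obs 10: x=1 → posterior Beta(23/4, 41/5)
obs 11: x=0 → posterior Beta(23/4, 46/5)
obs 12: x=1 → posterior Beta(27/4, 46/5)
obs 13: x=1 → posterior Beta(31/4, 46/5)

184/339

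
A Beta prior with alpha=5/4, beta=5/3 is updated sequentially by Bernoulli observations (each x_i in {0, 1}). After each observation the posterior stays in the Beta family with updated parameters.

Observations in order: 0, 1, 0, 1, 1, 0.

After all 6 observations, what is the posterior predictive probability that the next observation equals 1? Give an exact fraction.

51/107

obs 1: x=0 → posterior Beta(5/4, 8/3)
obs 2: x=1 → posterior Beta(9/4, 8/3)
obs 3: x=0 → posterior Beta(9/4, 11/3)
obs 4: x=1 → posterior Beta(13/4, 11/3)
obs 5: x=1 → posterior Beta(17/4, 11/3)
obs 6: x=0 → posterior Beta(17/4, 14/3)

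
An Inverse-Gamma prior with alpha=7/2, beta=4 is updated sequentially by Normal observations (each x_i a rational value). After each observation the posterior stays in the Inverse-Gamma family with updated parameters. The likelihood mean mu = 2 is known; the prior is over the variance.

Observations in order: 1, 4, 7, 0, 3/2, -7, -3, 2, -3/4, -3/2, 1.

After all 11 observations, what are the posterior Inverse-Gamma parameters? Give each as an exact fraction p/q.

obs 1: x=1 → posterior Inverse-Gamma(4, 9/2)
obs 2: x=4 → posterior Inverse-Gamma(9/2, 13/2)
obs 3: x=7 → posterior Inverse-Gamma(5, 19)
obs 4: x=0 → posterior Inverse-Gamma(11/2, 21)
obs 5: x=3/2 → posterior Inverse-Gamma(6, 169/8)
obs 6: x=-7 → posterior Inverse-Gamma(13/2, 493/8)
obs 7: x=-3 → posterior Inverse-Gamma(7, 593/8)
obs 8: x=2 → posterior Inverse-Gamma(15/2, 593/8)
obs 9: x=-3/4 → posterior Inverse-Gamma(8, 2493/32)
obs 10: x=-3/2 → posterior Inverse-Gamma(17/2, 2689/32)
obs 11: x=1 → posterior Inverse-Gamma(9, 2705/32)

alpha=9, beta=2705/32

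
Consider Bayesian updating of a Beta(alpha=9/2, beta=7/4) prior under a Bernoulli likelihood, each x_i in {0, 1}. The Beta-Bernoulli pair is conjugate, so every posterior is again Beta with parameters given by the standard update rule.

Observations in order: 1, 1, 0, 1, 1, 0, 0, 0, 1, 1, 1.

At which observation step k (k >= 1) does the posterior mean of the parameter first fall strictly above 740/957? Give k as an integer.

k = 2

obs 1: x=1 → posterior Beta(11/2, 7/4)
obs 2: x=1 → posterior Beta(13/2, 7/4)
obs 3: x=0 → posterior Beta(13/2, 11/4)
obs 4: x=1 → posterior Beta(15/2, 11/4)
obs 5: x=1 → posterior Beta(17/2, 11/4)
obs 6: x=0 → posterior Beta(17/2, 15/4)
obs 7: x=0 → posterior Beta(17/2, 19/4)
obs 8: x=0 → posterior Beta(17/2, 23/4)
obs 9: x=1 → posterior Beta(19/2, 23/4)
obs 10: x=1 → posterior Beta(21/2, 23/4)
obs 11: x=1 → posterior Beta(23/2, 23/4)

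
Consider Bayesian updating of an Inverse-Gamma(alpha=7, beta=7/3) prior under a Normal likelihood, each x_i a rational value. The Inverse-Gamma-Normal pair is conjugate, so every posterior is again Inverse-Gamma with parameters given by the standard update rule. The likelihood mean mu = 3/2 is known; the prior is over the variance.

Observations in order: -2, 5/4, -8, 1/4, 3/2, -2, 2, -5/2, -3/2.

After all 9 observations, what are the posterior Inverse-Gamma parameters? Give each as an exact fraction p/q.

obs 1: x=-2 → posterior Inverse-Gamma(15/2, 203/24)
obs 2: x=5/4 → posterior Inverse-Gamma(8, 815/96)
obs 3: x=-8 → posterior Inverse-Gamma(17/2, 5147/96)
obs 4: x=1/4 → posterior Inverse-Gamma(9, 2611/48)
obs 5: x=3/2 → posterior Inverse-Gamma(19/2, 2611/48)
obs 6: x=-2 → posterior Inverse-Gamma(10, 2905/48)
obs 7: x=2 → posterior Inverse-Gamma(21/2, 2911/48)
obs 8: x=-5/2 → posterior Inverse-Gamma(11, 3295/48)
obs 9: x=-3/2 → posterior Inverse-Gamma(23/2, 3511/48)

alpha=23/2, beta=3511/48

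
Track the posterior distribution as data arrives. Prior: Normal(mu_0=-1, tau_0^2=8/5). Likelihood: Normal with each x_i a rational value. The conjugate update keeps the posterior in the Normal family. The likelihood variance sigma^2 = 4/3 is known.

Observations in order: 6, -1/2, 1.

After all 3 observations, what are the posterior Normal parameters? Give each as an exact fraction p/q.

obs 1: x=6 → posterior Normal(31/11, 8/11)
obs 2: x=-1/2 → posterior Normal(28/17, 8/17)
obs 3: x=1 → posterior Normal(34/23, 8/23)

mu_0=34/23, tau_0^2=8/23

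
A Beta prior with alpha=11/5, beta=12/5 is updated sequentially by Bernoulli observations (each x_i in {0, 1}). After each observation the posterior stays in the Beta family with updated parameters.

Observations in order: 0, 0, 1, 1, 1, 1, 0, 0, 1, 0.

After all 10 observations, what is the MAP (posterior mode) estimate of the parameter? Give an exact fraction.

31/63

obs 1: x=0 → posterior Beta(11/5, 17/5)
obs 2: x=0 → posterior Beta(11/5, 22/5)
obs 3: x=1 → posterior Beta(16/5, 22/5)
obs 4: x=1 → posterior Beta(21/5, 22/5)
obs 5: x=1 → posterior Beta(26/5, 22/5)
obs 6: x=1 → posterior Beta(31/5, 22/5)
obs 7: x=0 → posterior Beta(31/5, 27/5)
obs 8: x=0 → posterior Beta(31/5, 32/5)
obs 9: x=1 → posterior Beta(36/5, 32/5)
obs 10: x=0 → posterior Beta(36/5, 37/5)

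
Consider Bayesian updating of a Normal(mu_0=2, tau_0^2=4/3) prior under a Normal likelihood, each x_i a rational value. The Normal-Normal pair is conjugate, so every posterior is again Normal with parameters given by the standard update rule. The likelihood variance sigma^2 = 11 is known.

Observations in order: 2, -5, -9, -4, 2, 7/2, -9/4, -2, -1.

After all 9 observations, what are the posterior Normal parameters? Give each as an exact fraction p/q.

mu_0=1/23, tau_0^2=44/69

obs 1: x=2 → posterior Normal(2, 44/37)
obs 2: x=-5 → posterior Normal(54/41, 44/41)
obs 3: x=-9 → posterior Normal(2/5, 44/45)
obs 4: x=-4 → posterior Normal(2/49, 44/49)
obs 5: x=2 → posterior Normal(10/53, 44/53)
obs 6: x=7/2 → posterior Normal(8/19, 44/57)
obs 7: x=-9/4 → posterior Normal(15/61, 44/61)
obs 8: x=-2 → posterior Normal(7/65, 44/65)
obs 9: x=-1 → posterior Normal(1/23, 44/69)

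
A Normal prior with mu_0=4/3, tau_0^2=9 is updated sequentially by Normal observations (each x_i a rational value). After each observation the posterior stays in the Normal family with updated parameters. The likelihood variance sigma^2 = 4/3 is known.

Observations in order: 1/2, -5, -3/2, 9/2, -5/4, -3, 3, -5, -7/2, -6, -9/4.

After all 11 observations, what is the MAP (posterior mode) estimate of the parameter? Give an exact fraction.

-3127/1806

obs 1: x=1/2 → posterior Normal(113/186, 36/31)
obs 2: x=-5 → posterior Normal(-697/348, 18/29)
obs 3: x=-3/2 → posterior Normal(-94/51, 36/85)
obs 4: x=9/2 → posterior Normal(-211/672, 9/28)
obs 5: x=-5/4 → posterior Normal(-827/1668, 36/139)
obs 6: x=-3 → posterior Normal(-1799/1992, 18/83)
obs 7: x=3 → posterior Normal(-827/2316, 36/193)
obs 8: x=-5 → posterior Normal(-2447/2640, 9/55)
obs 9: x=-7/2 → posterior Normal(-3581/2964, 36/247)
obs 10: x=-6 → posterior Normal(-5525/3288, 18/137)
obs 11: x=-9/4 → posterior Normal(-3127/1806, 36/301)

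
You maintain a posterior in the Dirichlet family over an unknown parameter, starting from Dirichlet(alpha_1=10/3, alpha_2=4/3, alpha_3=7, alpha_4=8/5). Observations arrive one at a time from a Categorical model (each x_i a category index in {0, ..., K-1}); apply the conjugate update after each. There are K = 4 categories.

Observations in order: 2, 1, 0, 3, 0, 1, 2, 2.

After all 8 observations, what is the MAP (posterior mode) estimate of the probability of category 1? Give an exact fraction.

5/37

obs 1: x=2 → posterior Dirichlet(10/3, 4/3, 8, 8/5)
obs 2: x=1 → posterior Dirichlet(10/3, 7/3, 8, 8/5)
obs 3: x=0 → posterior Dirichlet(13/3, 7/3, 8, 8/5)
obs 4: x=3 → posterior Dirichlet(13/3, 7/3, 8, 13/5)
obs 5: x=0 → posterior Dirichlet(16/3, 7/3, 8, 13/5)
obs 6: x=1 → posterior Dirichlet(16/3, 10/3, 8, 13/5)
obs 7: x=2 → posterior Dirichlet(16/3, 10/3, 9, 13/5)
obs 8: x=2 → posterior Dirichlet(16/3, 10/3, 10, 13/5)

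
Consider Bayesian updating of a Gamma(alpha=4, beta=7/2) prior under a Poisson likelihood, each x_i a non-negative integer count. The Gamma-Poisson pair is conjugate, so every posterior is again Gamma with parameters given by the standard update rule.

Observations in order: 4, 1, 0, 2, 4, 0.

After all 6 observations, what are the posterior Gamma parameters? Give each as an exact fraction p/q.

obs 1: x=4 → posterior Gamma(8, 9/2)
obs 2: x=1 → posterior Gamma(9, 11/2)
obs 3: x=0 → posterior Gamma(9, 13/2)
obs 4: x=2 → posterior Gamma(11, 15/2)
obs 5: x=4 → posterior Gamma(15, 17/2)
obs 6: x=0 → posterior Gamma(15, 19/2)

alpha=15, beta=19/2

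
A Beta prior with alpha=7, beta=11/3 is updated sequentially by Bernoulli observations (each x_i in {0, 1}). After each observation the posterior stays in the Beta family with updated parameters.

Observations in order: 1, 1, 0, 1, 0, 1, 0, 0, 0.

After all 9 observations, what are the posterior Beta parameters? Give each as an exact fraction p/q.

alpha=11, beta=26/3

obs 1: x=1 → posterior Beta(8, 11/3)
obs 2: x=1 → posterior Beta(9, 11/3)
obs 3: x=0 → posterior Beta(9, 14/3)
obs 4: x=1 → posterior Beta(10, 14/3)
obs 5: x=0 → posterior Beta(10, 17/3)
obs 6: x=1 → posterior Beta(11, 17/3)
obs 7: x=0 → posterior Beta(11, 20/3)
obs 8: x=0 → posterior Beta(11, 23/3)
obs 9: x=0 → posterior Beta(11, 26/3)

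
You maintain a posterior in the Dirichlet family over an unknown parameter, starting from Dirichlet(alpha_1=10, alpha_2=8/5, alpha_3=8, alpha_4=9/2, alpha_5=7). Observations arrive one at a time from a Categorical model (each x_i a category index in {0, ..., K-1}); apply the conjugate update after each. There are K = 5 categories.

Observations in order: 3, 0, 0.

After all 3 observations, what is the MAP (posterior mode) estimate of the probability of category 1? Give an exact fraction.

2/97

obs 1: x=3 → posterior Dirichlet(10, 8/5, 8, 11/2, 7)
obs 2: x=0 → posterior Dirichlet(11, 8/5, 8, 11/2, 7)
obs 3: x=0 → posterior Dirichlet(12, 8/5, 8, 11/2, 7)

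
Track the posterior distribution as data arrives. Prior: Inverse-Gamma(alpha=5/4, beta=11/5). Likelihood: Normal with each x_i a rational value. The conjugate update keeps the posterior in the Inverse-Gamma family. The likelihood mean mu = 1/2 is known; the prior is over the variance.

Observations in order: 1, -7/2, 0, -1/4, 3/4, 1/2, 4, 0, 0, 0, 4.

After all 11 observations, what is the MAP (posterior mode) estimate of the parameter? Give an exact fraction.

obs 1: x=1 → posterior Inverse-Gamma(7/4, 93/40)
obs 2: x=-7/2 → posterior Inverse-Gamma(9/4, 413/40)
obs 3: x=0 → posterior Inverse-Gamma(11/4, 209/20)
obs 4: x=-1/4 → posterior Inverse-Gamma(13/4, 1717/160)
obs 5: x=3/4 → posterior Inverse-Gamma(15/4, 861/80)
obs 6: x=1/2 → posterior Inverse-Gamma(17/4, 861/80)
obs 7: x=4 → posterior Inverse-Gamma(19/4, 1351/80)
obs 8: x=0 → posterior Inverse-Gamma(21/4, 1361/80)
obs 9: x=0 → posterior Inverse-Gamma(23/4, 1371/80)
obs 10: x=0 → posterior Inverse-Gamma(25/4, 1381/80)
obs 11: x=4 → posterior Inverse-Gamma(27/4, 1871/80)

1871/620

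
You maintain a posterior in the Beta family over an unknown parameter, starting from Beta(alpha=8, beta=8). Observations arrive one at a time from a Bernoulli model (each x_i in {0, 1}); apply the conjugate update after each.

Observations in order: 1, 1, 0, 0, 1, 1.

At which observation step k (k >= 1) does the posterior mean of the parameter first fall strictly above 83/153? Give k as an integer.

obs 1: x=1 → posterior Beta(9, 8)
obs 2: x=1 → posterior Beta(10, 8)
obs 3: x=0 → posterior Beta(10, 9)
obs 4: x=0 → posterior Beta(10, 10)
obs 5: x=1 → posterior Beta(11, 10)
obs 6: x=1 → posterior Beta(12, 10)

k = 2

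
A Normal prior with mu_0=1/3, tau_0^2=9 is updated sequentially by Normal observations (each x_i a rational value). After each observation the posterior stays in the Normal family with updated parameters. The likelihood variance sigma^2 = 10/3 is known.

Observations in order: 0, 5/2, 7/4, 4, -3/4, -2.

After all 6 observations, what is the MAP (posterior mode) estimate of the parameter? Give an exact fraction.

911/1032

obs 1: x=0 → posterior Normal(10/111, 90/37)
obs 2: x=5/2 → posterior Normal(425/384, 45/32)
obs 3: x=7/4 → posterior Normal(109/84, 90/91)
obs 4: x=4 → posterior Normal(2713/1416, 45/59)
obs 5: x=-3/4 → posterior Normal(247/174, 18/29)
obs 6: x=-2 → posterior Normal(911/1032, 45/86)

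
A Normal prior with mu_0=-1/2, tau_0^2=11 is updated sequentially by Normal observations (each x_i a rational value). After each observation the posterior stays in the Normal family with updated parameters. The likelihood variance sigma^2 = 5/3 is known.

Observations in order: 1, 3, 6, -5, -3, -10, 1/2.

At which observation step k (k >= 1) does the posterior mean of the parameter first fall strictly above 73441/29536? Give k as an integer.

obs 1: x=1 → posterior Normal(61/76, 55/38)
obs 2: x=3 → posterior Normal(259/142, 55/71)
obs 3: x=6 → posterior Normal(655/208, 55/104)
obs 4: x=-5 → posterior Normal(325/274, 55/137)
obs 5: x=-3 → posterior Normal(127/340, 11/34)
obs 6: x=-10 → posterior Normal(-533/406, 55/203)
obs 7: x=1/2 → posterior Normal(-125/118, 55/236)

k = 3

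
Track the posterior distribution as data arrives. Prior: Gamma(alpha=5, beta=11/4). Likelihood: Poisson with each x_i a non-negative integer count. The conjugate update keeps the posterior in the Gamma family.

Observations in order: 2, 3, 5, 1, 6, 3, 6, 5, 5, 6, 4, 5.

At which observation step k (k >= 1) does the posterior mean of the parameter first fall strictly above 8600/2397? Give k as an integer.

k = 10

obs 1: x=2 → posterior Gamma(7, 15/4)
obs 2: x=3 → posterior Gamma(10, 19/4)
obs 3: x=5 → posterior Gamma(15, 23/4)
obs 4: x=1 → posterior Gamma(16, 27/4)
obs 5: x=6 → posterior Gamma(22, 31/4)
obs 6: x=3 → posterior Gamma(25, 35/4)
obs 7: x=6 → posterior Gamma(31, 39/4)
obs 8: x=5 → posterior Gamma(36, 43/4)
obs 9: x=5 → posterior Gamma(41, 47/4)
obs 10: x=6 → posterior Gamma(47, 51/4)
obs 11: x=4 → posterior Gamma(51, 55/4)
obs 12: x=5 → posterior Gamma(56, 59/4)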